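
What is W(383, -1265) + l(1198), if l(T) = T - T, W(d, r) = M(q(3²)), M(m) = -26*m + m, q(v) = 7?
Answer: -175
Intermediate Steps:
M(m) = -25*m
W(d, r) = -175 (W(d, r) = -25*7 = -175)
l(T) = 0
W(383, -1265) + l(1198) = -175 + 0 = -175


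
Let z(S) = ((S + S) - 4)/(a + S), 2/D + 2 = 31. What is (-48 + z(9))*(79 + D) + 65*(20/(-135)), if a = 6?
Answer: -14607422/3915 ≈ -3731.1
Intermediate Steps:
D = 2/29 (D = 2/(-2 + 31) = 2/29 ≈ 0.068966)
z(S) = (-4 + 2*S)/(6 + S) (z(S) = ((S + S) - 4)/(6 + S) = (2*S - 4)/(6 + S) = (-4 + 2*S)/(6 + S))
(-48 + z(9))*(79 + D) + 65*(20/(-135)) = (-48 + 2*(-2 + 9)/(6 + 9))*(79 + 2/29) + 65*(20/(-135)) = (-48 + 2*7/15)*(2293/29) + 65*(20*(-1/135)) = (-48 + 2*(1/15)*7)*(2293/29) + 65*(-4/27) = (-48 + 14/15)*(2293/29) - 260/27 = -706/15*2293/29 - 260/27 = -1618858/435 - 260/27 = -14607422/3915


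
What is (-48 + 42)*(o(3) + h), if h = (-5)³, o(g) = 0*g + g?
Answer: 732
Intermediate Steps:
o(g) = g (o(g) = 0 + g = g)
h = -125
(-48 + 42)*(o(3) + h) = (-48 + 42)*(3 - 125) = -6*(-122) = 732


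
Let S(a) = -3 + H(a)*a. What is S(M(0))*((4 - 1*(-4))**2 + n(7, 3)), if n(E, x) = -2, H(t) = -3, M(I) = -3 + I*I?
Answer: 372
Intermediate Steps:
M(I) = -3 + I**2
S(a) = -3 - 3*a
S(M(0))*((4 - 1*(-4))**2 + n(7, 3)) = (-3 - 3*(-3 + 0**2))*((4 - 1*(-4))**2 - 2) = (-3 - 3*(-3 + 0))*((4 + 4)**2 - 2) = (-3 - 3*(-3))*(8**2 - 2) = (-3 + 9)*(64 - 2) = 6*62 = 372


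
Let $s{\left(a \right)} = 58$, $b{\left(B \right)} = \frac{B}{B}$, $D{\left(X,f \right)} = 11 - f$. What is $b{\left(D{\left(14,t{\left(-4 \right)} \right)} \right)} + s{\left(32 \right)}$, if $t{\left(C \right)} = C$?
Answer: $59$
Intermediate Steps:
$b{\left(B \right)} = 1$
$b{\left(D{\left(14,t{\left(-4 \right)} \right)} \right)} + s{\left(32 \right)} = 1 + 58 = 59$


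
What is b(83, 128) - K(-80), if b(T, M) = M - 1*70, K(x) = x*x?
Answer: -6342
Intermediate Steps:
K(x) = x²
b(T, M) = -70 + M (b(T, M) = M - 70 = -70 + M)
b(83, 128) - K(-80) = (-70 + 128) - 1*(-80)² = 58 - 1*6400 = 58 - 6400 = -6342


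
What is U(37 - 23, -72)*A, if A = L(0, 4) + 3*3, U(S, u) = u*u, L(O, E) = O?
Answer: 46656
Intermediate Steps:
U(S, u) = u²
A = 9 (A = 0 + 3*3 = 0 + 9 = 9)
U(37 - 23, -72)*A = (-72)²*9 = 5184*9 = 46656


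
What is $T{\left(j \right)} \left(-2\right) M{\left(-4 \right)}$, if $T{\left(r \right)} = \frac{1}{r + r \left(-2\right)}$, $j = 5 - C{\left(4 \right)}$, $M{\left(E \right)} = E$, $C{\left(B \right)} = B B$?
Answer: $\frac{8}{11} \approx 0.72727$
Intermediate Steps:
$C{\left(B \right)} = B^{2}$
$j = -11$ ($j = 5 - 4^{2} = 5 - 16 = -11$)
$T{\left(r \right)} = - \frac{1}{r}$ ($T{\left(r \right)} = \frac{1}{r - 2 r} = \frac{1}{\left(-1\right) r} = - \frac{1}{r}$)
$T{\left(j \right)} \left(-2\right) M{\left(-4 \right)} = - \frac{1}{-11} \left(-2\right) \left(-4\right) = \left(-1\right) \left(- \frac{1}{11}\right) \left(-2\right) \left(-4\right) = \frac{1}{11} \left(-2\right) \left(-4\right) = \left(- \frac{2}{11}\right) \left(-4\right) = \frac{8}{11}$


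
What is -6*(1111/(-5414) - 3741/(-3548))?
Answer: -24467919/4802218 ≈ -5.0951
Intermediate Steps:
-6*(1111/(-5414) - 3741/(-3548)) = -6*(1111*(-1/5414) - 3741*(-1/3548)) = -6*(-1111/5414 + 3741/3548) = -6*8155973/9604436 = -24467919/4802218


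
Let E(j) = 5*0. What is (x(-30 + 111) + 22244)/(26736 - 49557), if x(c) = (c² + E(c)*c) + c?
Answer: -28886/22821 ≈ -1.2658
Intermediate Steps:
E(j) = 0
x(c) = c + c² (x(c) = (c² + 0*c) + c = (c² + 0) + c = c² + c = c + c²)
(x(-30 + 111) + 22244)/(26736 - 49557) = ((-30 + 111)*(1 + (-30 + 111)) + 22244)/(26736 - 49557) = (81*(1 + 81) + 22244)/(-22821) = (81*82 + 22244)*(-1/22821) = (6642 + 22244)*(-1/22821) = 28886*(-1/22821) = -28886/22821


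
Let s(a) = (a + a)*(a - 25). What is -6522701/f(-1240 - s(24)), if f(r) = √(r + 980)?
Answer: 6522701*I*√53/106 ≈ 4.4798e+5*I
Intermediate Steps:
s(a) = 2*a*(-25 + a) (s(a) = (2*a)*(-25 + a) = 2*a*(-25 + a))
f(r) = √(980 + r)
-6522701/f(-1240 - s(24)) = -6522701/√(980 + (-1240 - 2*24*(-25 + 24))) = -6522701/√(980 + (-1240 - 2*24*(-1))) = -6522701/√(980 + (-1240 - 1*(-48))) = -6522701/√(980 + (-1240 + 48)) = -6522701/√(980 - 1192) = -6522701*(-I*√53/106) = -(-6522701)*I*√53/106 = 6522701*I*√53/106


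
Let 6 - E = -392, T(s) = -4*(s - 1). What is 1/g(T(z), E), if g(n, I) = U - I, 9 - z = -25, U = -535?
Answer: -1/933 ≈ -0.0010718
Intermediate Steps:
z = 34 (z = 9 - 1*(-25) = 9 + 25 = 34)
T(s) = 4 - 4*s (T(s) = -4*(-1 + s) = 4 - 4*s)
E = 398 (E = 6 - 1*(-392) = 6 + 392 = 398)
g(n, I) = -535 - I
1/g(T(z), E) = 1/(-535 - 1*398) = 1/(-535 - 398) = 1/(-933) = -1/933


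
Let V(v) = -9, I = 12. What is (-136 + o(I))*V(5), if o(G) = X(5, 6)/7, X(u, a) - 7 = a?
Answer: 8451/7 ≈ 1207.3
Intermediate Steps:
X(u, a) = 7 + a
o(G) = 13/7 (o(G) = (7 + 6)/7 = 13*(⅐) = 13/7)
(-136 + o(I))*V(5) = (-136 + 13/7)*(-9) = -939/7*(-9) = 8451/7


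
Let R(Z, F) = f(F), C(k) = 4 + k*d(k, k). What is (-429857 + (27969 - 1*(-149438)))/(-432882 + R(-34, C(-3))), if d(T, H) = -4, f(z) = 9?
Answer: 28050/48097 ≈ 0.58320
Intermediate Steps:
C(k) = 4 - 4*k (C(k) = 4 + k*(-4) = 4 - 4*k)
R(Z, F) = 9
(-429857 + (27969 - 1*(-149438)))/(-432882 + R(-34, C(-3))) = (-429857 + (27969 - 1*(-149438)))/(-432882 + 9) = (-429857 + (27969 + 149438))/(-432873) = (-429857 + 177407)*(-1/432873) = -252450*(-1/432873) = 28050/48097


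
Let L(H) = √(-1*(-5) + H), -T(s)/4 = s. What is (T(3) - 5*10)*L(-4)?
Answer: -62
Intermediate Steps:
T(s) = -4*s
L(H) = √(5 + H)
(T(3) - 5*10)*L(-4) = (-4*3 - 5*10)*√(5 - 4) = (-12 - 50)*√1 = -62*1 = -62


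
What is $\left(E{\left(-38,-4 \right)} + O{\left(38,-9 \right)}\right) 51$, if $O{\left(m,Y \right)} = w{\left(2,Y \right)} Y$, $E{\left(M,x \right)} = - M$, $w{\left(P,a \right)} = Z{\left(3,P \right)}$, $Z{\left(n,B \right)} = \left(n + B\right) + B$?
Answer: $-1275$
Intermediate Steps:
$Z{\left(n,B \right)} = n + 2 B$ ($Z{\left(n,B \right)} = \left(B + n\right) + B = n + 2 B$)
$w{\left(P,a \right)} = 3 + 2 P$
$O{\left(m,Y \right)} = 7 Y$ ($O{\left(m,Y \right)} = \left(3 + 2 \cdot 2\right) Y = \left(3 + 4\right) Y = 7 Y$)
$\left(E{\left(-38,-4 \right)} + O{\left(38,-9 \right)}\right) 51 = \left(\left(-1\right) \left(-38\right) + 7 \left(-9\right)\right) 51 = \left(38 - 63\right) 51 = \left(-25\right) 51 = -1275$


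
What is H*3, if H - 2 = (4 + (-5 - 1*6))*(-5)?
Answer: 111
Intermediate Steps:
H = 37 (H = 2 + (4 + (-5 - 1*6))*(-5) = 2 + (4 + (-5 - 6))*(-5) = 2 + (4 - 11)*(-5) = 2 - 7*(-5) = 2 + 35 = 37)
H*3 = 37*3 = 111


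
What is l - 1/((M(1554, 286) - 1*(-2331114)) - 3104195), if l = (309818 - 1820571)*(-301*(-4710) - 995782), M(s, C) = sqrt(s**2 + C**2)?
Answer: -380960543420185558491535/597651735849 + 2*sqrt(624178)/597651735849 ≈ -6.3743e+11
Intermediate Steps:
M(s, C) = sqrt(C**2 + s**2)
l = -637428991784 (l = -1510753*(1417710 - 995782) = -1510753*421928 = -637428991784)
l - 1/((M(1554, 286) - 1*(-2331114)) - 3104195) = -637428991784 - 1/((sqrt(286**2 + 1554**2) - 1*(-2331114)) - 3104195) = -637428991784 - 1/((sqrt(81796 + 2414916) + 2331114) - 3104195) = -637428991784 - 1/((sqrt(2496712) + 2331114) - 3104195) = -637428991784 - 1/((2*sqrt(624178) + 2331114) - 3104195) = -637428991784 - 1/((2331114 + 2*sqrt(624178)) - 3104195) = -637428991784 - 1/(-773081 + 2*sqrt(624178))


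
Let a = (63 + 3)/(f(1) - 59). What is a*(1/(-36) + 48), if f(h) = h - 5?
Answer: -18997/378 ≈ -50.257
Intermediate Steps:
f(h) = -5 + h
a = -22/21 (a = (63 + 3)/((-5 + 1) - 59) = 66/(-4 - 59) = 66/(-63) = 66*(-1/63) = -22/21 ≈ -1.0476)
a*(1/(-36) + 48) = -22*(1/(-36) + 48)/21 = -22*(-1/36 + 48)/21 = -22/21*1727/36 = -18997/378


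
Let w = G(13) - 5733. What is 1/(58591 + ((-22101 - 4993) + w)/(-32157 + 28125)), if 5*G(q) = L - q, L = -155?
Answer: 20160/1181358863 ≈ 1.7065e-5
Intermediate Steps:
G(q) = -31 - q/5 (G(q) = (-155 - q)/5 = -31 - q/5)
w = -28833/5 (w = (-31 - ⅕*13) - 5733 = (-31 - 13/5) - 5733 = -168/5 - 5733 = -28833/5 ≈ -5766.6)
1/(58591 + ((-22101 - 4993) + w)/(-32157 + 28125)) = 1/(58591 + ((-22101 - 4993) - 28833/5)/(-32157 + 28125)) = 1/(58591 + (-27094 - 28833/5)/(-4032)) = 1/(58591 - 164303/5*(-1/4032)) = 1/(58591 + 164303/20160) = 1/(1181358863/20160) = 20160/1181358863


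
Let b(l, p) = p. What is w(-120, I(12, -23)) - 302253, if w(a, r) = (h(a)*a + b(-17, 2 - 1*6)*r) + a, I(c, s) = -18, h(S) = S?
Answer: -287901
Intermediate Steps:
w(a, r) = a + a² - 4*r (w(a, r) = (a*a + (2 - 1*6)*r) + a = (a² + (2 - 6)*r) + a = (a² - 4*r) + a = a + a² - 4*r)
w(-120, I(12, -23)) - 302253 = (-120 + (-120)² - 4*(-18)) - 302253 = (-120 + 14400 + 72) - 302253 = 14352 - 302253 = -287901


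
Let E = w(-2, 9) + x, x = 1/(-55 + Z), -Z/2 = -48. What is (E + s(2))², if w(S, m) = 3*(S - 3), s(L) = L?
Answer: 283024/1681 ≈ 168.37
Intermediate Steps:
Z = 96 (Z = -2*(-48) = 96)
x = 1/41 (x = 1/(-55 + 96) = 1/41 ≈ 0.024390)
w(S, m) = -9 + 3*S (w(S, m) = 3*(-3 + S) = -9 + 3*S)
E = -614/41 (E = (-9 + 3*(-2)) + 1/41 = (-9 - 6) + 1/41 = -15 + 1/41 = -614/41 ≈ -14.976)
(E + s(2))² = (-614/41 + 2)² = (-532/41)² = 283024/1681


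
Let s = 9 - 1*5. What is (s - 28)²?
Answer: 576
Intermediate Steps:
s = 4 (s = 9 - 5 = 4)
(s - 28)² = (4 - 28)² = (-24)² = 576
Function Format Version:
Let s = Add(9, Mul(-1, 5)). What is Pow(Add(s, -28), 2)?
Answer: 576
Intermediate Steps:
s = 4 (s = Add(9, -5) = 4)
Pow(Add(s, -28), 2) = Pow(Add(4, -28), 2) = Pow(-24, 2) = 576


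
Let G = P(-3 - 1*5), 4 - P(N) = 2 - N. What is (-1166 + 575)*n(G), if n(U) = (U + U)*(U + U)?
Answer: -85104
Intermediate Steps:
P(N) = 2 + N (P(N) = 4 - (2 - N) = 4 + (-2 + N) = 2 + N)
G = -6 (G = 2 + (-3 - 1*5) = 2 + (-3 - 5) = 2 - 8 = -6)
n(U) = 4*U**2 (n(U) = (2*U)*(2*U) = 4*U**2)
(-1166 + 575)*n(G) = (-1166 + 575)*(4*(-6)**2) = -2364*36 = -591*144 = -85104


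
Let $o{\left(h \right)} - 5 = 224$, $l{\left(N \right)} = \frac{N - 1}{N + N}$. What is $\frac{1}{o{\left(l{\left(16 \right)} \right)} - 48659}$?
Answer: $- \frac{1}{48430} \approx -2.0648 \cdot 10^{-5}$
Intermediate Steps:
$l{\left(N \right)} = \frac{-1 + N}{2 N}$
$o{\left(h \right)} = 229$ ($o{\left(h \right)} = 5 + 224 = 229$)
$\frac{1}{o{\left(l{\left(16 \right)} \right)} - 48659} = \frac{1}{229 - 48659} = \frac{1}{-48430} = - \frac{1}{48430}$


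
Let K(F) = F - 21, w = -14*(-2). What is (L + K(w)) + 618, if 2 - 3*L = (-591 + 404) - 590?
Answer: 2654/3 ≈ 884.67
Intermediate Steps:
w = 28
L = 779/3 (L = 2/3 - ((-591 + 404) - 590)/3 = 2/3 - (-187 - 590)/3 = 2/3 - 1/3*(-777) = 2/3 + 259 = 779/3 ≈ 259.67)
K(F) = -21 + F
(L + K(w)) + 618 = (779/3 + (-21 + 28)) + 618 = (779/3 + 7) + 618 = 800/3 + 618 = 2654/3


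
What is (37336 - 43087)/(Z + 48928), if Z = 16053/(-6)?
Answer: -3834/30835 ≈ -0.12434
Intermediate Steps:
Z = -5351/2 (Z = 16053*(-⅙) = -5351/2 ≈ -2675.5)
(37336 - 43087)/(Z + 48928) = (37336 - 43087)/(-5351/2 + 48928) = -5751/92505/2 = -5751*2/92505 = -3834/30835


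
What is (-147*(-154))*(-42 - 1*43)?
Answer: -1924230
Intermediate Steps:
(-147*(-154))*(-42 - 1*43) = 22638*(-42 - 43) = 22638*(-85) = -1924230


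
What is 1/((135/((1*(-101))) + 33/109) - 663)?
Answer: -11009/7310349 ≈ -0.0015059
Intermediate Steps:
1/((135/((1*(-101))) + 33/109) - 663) = 1/((135/(-101) + 33*(1/109)) - 663) = 1/((135*(-1/101) + 33/109) - 663) = 1/((-135/101 + 33/109) - 663) = 1/(-11382/11009 - 663) = 1/(-7310349/11009) = -11009/7310349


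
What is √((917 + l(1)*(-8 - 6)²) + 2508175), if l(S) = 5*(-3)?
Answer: 22*√5178 ≈ 1583.1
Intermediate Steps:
l(S) = -15
√((917 + l(1)*(-8 - 6)²) + 2508175) = √((917 - 15*(-8 - 6)²) + 2508175) = √((917 - 15*(-14)²) + 2508175) = √((917 - 15*196) + 2508175) = √((917 - 2940) + 2508175) = √(-2023 + 2508175) = √2506152 = 22*√5178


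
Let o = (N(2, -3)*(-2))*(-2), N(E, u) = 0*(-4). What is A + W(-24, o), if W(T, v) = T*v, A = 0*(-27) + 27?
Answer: 27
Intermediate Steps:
N(E, u) = 0
A = 27 (A = 0 + 27 = 27)
o = 0 (o = (0*(-2))*(-2) = 0*(-2) = 0)
A + W(-24, o) = 27 - 24*0 = 27 + 0 = 27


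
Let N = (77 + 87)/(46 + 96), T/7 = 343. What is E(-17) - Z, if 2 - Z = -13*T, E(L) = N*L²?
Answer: -2192567/71 ≈ -30881.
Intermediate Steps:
T = 2401 (T = 7*343 = 2401)
N = 82/71 (N = 164/142 = 164*(1/142) = 82/71 ≈ 1.1549)
E(L) = 82*L²/71
Z = 31215 (Z = 2 - (-13)*2401 = 2 - 1*(-31213) = 2 + 31213 = 31215)
E(-17) - Z = (82/71)*(-17)² - 1*31215 = (82/71)*289 - 31215 = 23698/71 - 31215 = -2192567/71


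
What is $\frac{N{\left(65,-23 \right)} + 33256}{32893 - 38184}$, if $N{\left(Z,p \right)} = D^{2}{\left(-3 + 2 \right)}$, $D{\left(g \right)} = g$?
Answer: $- \frac{33257}{5291} \approx -6.2856$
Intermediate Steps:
$N{\left(Z,p \right)} = 1$ ($N{\left(Z,p \right)} = \left(-3 + 2\right)^{2} = \left(-1\right)^{2} = 1$)
$\frac{N{\left(65,-23 \right)} + 33256}{32893 - 38184} = \frac{1 + 33256}{32893 - 38184} = \frac{33257}{-5291} = 33257 \left(- \frac{1}{5291}\right) = - \frac{33257}{5291}$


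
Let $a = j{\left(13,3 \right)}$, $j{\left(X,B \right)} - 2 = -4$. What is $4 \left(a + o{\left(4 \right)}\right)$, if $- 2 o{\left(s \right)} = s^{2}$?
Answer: $-40$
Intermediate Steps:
$j{\left(X,B \right)} = -2$ ($j{\left(X,B \right)} = 2 - 4 = -2$)
$a = -2$
$o{\left(s \right)} = - \frac{s^{2}}{2}$
$4 \left(a + o{\left(4 \right)}\right) = 4 \left(-2 - \frac{4^{2}}{2}\right) = 4 \left(-2 - 8\right) = 4 \left(-10\right) = -40$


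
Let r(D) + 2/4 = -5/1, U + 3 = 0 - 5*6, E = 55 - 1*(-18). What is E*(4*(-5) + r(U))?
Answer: -3723/2 ≈ -1861.5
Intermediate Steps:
E = 73 (E = 55 + 18 = 73)
U = -33 (U = -3 + (0 - 5*6) = -3 + (0 - 30) = -3 - 30 = -33)
r(D) = -11/2 (r(D) = -½ - 5/1 = -½ - 5*1 = -½ - 5 = -11/2)
E*(4*(-5) + r(U)) = 73*(4*(-5) - 11/2) = 73*(-20 - 11/2) = 73*(-51/2) = -3723/2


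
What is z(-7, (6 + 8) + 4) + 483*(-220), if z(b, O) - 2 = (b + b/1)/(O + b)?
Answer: -1168852/11 ≈ -1.0626e+5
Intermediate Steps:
z(b, O) = 2 + 2*b/(O + b) (z(b, O) = 2 + (b + b/1)/(O + b) = 2 + (b + b*1)/(O + b) = 2 + (b + b)/(O + b) = 2 + (2*b)/(O + b) = 2 + 2*b/(O + b))
z(-7, (6 + 8) + 4) + 483*(-220) = 2*(((6 + 8) + 4) + 2*(-7))/(((6 + 8) + 4) - 7) + 483*(-220) = 2*((14 + 4) - 14)/((14 + 4) - 7) - 106260 = 2*(18 - 14)/(18 - 7) - 106260 = 2*4/11 - 106260 = 2*(1/11)*4 - 106260 = 8/11 - 106260 = -1168852/11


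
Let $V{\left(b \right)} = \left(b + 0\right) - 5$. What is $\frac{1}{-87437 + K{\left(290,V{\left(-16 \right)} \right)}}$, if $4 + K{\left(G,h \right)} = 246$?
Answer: $- \frac{1}{87195} \approx -1.1469 \cdot 10^{-5}$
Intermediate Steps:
$V{\left(b \right)} = -5 + b$ ($V{\left(b \right)} = b - 5 = -5 + b$)
$K{\left(G,h \right)} = 242$ ($K{\left(G,h \right)} = -4 + 246 = 242$)
$\frac{1}{-87437 + K{\left(290,V{\left(-16 \right)} \right)}} = \frac{1}{-87437 + 242} = \frac{1}{-87195} = - \frac{1}{87195}$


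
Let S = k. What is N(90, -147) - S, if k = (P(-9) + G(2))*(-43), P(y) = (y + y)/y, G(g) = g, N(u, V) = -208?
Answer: -36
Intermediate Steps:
P(y) = 2 (P(y) = (2*y)/y = 2)
k = -172 (k = (2 + 2)*(-43) = 4*(-43) = -172)
S = -172
N(90, -147) - S = -208 - 1*(-172) = -208 + 172 = -36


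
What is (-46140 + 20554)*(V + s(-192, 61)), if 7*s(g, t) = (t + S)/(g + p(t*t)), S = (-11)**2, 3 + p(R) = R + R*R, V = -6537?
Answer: 2316385322188058/13849367 ≈ 1.6726e+8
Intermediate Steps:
p(R) = -3 + R + R**2 (p(R) = -3 + (R + R*R) = -3 + (R + R**2) = -3 + R + R**2)
S = 121
s(g, t) = (121 + t)/(7*(-3 + g + t**2 + t**4)) (s(g, t) = ((t + 121)/(g + (-3 + t*t + (t*t)**2)))/7 = ((121 + t)/(g + (-3 + t**2 + (t**2)**2)))/7 = ((121 + t)/(g + (-3 + t**2 + t**4)))/7 = ((121 + t)/(-3 + g + t**2 + t**4))/7 = (121 + t)/(7*(-3 + g + t**2 + t**4)))
(-46140 + 20554)*(V + s(-192, 61)) = (-46140 + 20554)*(-6537 + (121/7 + (1/7)*61)/(-3 - 192 + 61**2 + 61**4)) = -25586*(-6537 + (121/7 + 61/7)/(-3 - 192 + 3721 + 13845841)) = -25586*(-6537 + 26/13849367) = -25586*(-90533312053/13849367) = 2316385322188058/13849367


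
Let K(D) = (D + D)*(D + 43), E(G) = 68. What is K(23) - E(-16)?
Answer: 2968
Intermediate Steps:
K(D) = 2*D*(43 + D) (K(D) = (2*D)*(43 + D) = 2*D*(43 + D))
K(23) - E(-16) = 2*23*(43 + 23) - 1*68 = 2*23*66 - 68 = 3036 - 68 = 2968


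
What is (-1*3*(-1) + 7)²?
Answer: 100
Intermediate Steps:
(-1*3*(-1) + 7)² = (-3*(-1) + 7)² = (3 + 7)² = 10² = 100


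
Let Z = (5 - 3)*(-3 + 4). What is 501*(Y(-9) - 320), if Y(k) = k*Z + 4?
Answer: -167334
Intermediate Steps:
Z = 2 (Z = 2*1 = 2)
Y(k) = 4 + 2*k (Y(k) = k*2 + 4 = 2*k + 4 = 4 + 2*k)
501*(Y(-9) - 320) = 501*((4 + 2*(-9)) - 320) = 501*((4 - 18) - 320) = 501*(-14 - 320) = 501*(-334) = -167334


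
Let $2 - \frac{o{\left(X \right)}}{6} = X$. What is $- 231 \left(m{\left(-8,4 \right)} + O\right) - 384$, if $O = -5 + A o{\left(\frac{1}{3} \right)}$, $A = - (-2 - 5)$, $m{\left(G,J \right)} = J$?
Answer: $-16323$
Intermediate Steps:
$o{\left(X \right)} = 12 - 6 X$
$A = 7$ ($A = \left(-1\right) \left(-7\right) = 7$)
$O = 65$ ($O = -5 + 7 \left(12 - \frac{6}{3}\right) = -5 + 7 \left(12 - 2\right) = -5 + 7 \cdot 10 = -5 + 70 = 65$)
$- 231 \left(m{\left(-8,4 \right)} + O\right) - 384 = - 231 \left(4 + 65\right) - 384 = \left(-231\right) 69 - 384 = -15939 - 384 = -16323$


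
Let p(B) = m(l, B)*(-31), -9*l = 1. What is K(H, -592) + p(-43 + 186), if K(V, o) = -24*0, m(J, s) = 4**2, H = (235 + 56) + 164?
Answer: -496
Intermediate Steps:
l = -1/9 (l = -1/9*1 = -1/9 ≈ -0.11111)
H = 455 (H = 291 + 164 = 455)
m(J, s) = 16
K(V, o) = 0
p(B) = -496 (p(B) = 16*(-31) = -496)
K(H, -592) + p(-43 + 186) = 0 - 496 = -496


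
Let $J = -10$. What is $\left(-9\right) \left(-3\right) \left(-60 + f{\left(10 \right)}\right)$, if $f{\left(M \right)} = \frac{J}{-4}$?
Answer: $- \frac{3105}{2} \approx -1552.5$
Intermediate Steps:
$f{\left(M \right)} = \frac{5}{2}$ ($f{\left(M \right)} = - \frac{10}{-4} = \left(-10\right) \left(- \frac{1}{4}\right) = \frac{5}{2}$)
$\left(-9\right) \left(-3\right) \left(-60 + f{\left(10 \right)}\right) = \left(-9\right) \left(-3\right) \left(-60 + \frac{5}{2}\right) = 27 \left(- \frac{115}{2}\right) = - \frac{3105}{2}$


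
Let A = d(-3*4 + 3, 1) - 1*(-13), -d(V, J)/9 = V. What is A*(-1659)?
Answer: -155946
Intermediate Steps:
d(V, J) = -9*V
A = 94 (A = -9*(-3*4 + 3) - 1*(-13) = -9*(-12 + 3) + 13 = -9*(-9) + 13 = 81 + 13 = 94)
A*(-1659) = 94*(-1659) = -155946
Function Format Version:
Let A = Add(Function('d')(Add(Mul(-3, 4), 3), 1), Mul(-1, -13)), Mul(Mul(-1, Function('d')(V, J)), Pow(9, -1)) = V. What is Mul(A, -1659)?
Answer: -155946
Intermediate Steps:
Function('d')(V, J) = Mul(-9, V)
A = 94 (A = Add(Mul(-9, Add(Mul(-3, 4), 3)), Mul(-1, -13)) = Add(Mul(-9, Add(-12, 3)), 13) = Add(Mul(-9, -9), 13) = Add(81, 13) = 94)
Mul(A, -1659) = Mul(94, -1659) = -155946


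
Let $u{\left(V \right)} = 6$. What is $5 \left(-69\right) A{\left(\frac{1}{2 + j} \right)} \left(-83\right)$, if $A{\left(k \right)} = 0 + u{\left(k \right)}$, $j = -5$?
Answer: $171810$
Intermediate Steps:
$A{\left(k \right)} = 6$ ($A{\left(k \right)} = 0 + 6 = 6$)
$5 \left(-69\right) A{\left(\frac{1}{2 + j} \right)} \left(-83\right) = 5 \left(-69\right) 6 \left(-83\right) = \left(-345\right) 6 \left(-83\right) = \left(-2070\right) \left(-83\right) = 171810$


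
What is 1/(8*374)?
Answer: 1/2992 ≈ 0.00033422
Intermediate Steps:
1/(8*374) = 1/2992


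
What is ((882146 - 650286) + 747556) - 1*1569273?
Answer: -589857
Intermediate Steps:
((882146 - 650286) + 747556) - 1*1569273 = (231860 + 747556) - 1569273 = 979416 - 1569273 = -589857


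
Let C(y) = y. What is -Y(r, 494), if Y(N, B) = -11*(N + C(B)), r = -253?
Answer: 2651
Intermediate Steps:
Y(N, B) = -11*B - 11*N (Y(N, B) = -11*(N + B) = -11*(B + N) = -11*B - 11*N)
-Y(r, 494) = -(-11*494 - 11*(-253)) = -(-5434 + 2783) = -1*(-2651) = 2651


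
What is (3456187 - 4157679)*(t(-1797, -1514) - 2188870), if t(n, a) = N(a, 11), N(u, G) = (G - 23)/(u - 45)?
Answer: 2393805195490456/1559 ≈ 1.5355e+12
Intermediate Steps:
N(u, G) = (-23 + G)/(-45 + u)
t(n, a) = -12/(-45 + a) (t(n, a) = (-23 + 11)/(-45 + a) = -12/(-45 + a))
(3456187 - 4157679)*(t(-1797, -1514) - 2188870) = (3456187 - 4157679)*(-12/(-45 - 1514) - 2188870) = -701492*(-12/(-1559) - 2188870) = -701492*(-12*(-1/1559) - 2188870) = -701492*(12/1559 - 2188870) = -701492*(-3412448318/1559) = 2393805195490456/1559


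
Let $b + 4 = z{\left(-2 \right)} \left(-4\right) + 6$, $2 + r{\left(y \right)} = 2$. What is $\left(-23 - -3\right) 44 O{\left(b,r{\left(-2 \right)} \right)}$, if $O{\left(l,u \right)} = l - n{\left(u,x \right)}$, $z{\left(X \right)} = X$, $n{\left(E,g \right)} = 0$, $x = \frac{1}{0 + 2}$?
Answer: $-8800$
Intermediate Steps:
$x = \frac{1}{2} \approx 0.5$
$r{\left(y \right)} = 0$ ($r{\left(y \right)} = -2 + 2 = 0$)
$b = 10$ ($b = -4 + \left(\left(-2\right) \left(-4\right) + 6\right) = -4 + \left(8 + 6\right) = -4 + 14 = 10$)
$O{\left(l,u \right)} = l$ ($O{\left(l,u \right)} = l - 0 = l + 0 = l$)
$\left(-23 - -3\right) 44 O{\left(b,r{\left(-2 \right)} \right)} = \left(-23 - -3\right) 44 \cdot 10 = \left(-23 + 3\right) 44 \cdot 10 = \left(-20\right) 44 \cdot 10 = \left(-880\right) 10 = -8800$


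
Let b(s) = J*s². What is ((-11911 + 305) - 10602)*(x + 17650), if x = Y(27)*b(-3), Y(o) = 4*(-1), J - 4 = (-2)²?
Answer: -385575296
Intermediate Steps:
J = 8 (J = 4 + (-2)² = 4 + 4 = 8)
Y(o) = -4
b(s) = 8*s²
x = -288 (x = -32*(-3)² = -32*9 = -4*72 = -288)
((-11911 + 305) - 10602)*(x + 17650) = ((-11911 + 305) - 10602)*(-288 + 17650) = (-11606 - 10602)*17362 = -22208*17362 = -385575296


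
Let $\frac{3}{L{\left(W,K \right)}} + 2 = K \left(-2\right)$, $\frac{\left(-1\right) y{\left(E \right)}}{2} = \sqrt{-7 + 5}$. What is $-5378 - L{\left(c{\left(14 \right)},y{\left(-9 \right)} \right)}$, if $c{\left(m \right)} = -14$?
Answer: $- \frac{32267}{6} + \frac{i \sqrt{2}}{3} \approx -5377.8 + 0.4714 i$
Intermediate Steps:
$y{\left(E \right)} = - 2 i \sqrt{2}$ ($y{\left(E \right)} = - 2 \sqrt{-7 + 5} = - 2 \sqrt{-2} = - 2 i \sqrt{2}$)
$L{\left(W,K \right)} = \frac{3}{-2 - 2 K}$ ($L{\left(W,K \right)} = \frac{3}{-2 + K \left(-2\right)} = \frac{3}{-2 - 2 K}$)
$-5378 - L{\left(c{\left(14 \right)},y{\left(-9 \right)} \right)} = -5378 - - \frac{3}{2 + 2 \left(- 2 i \sqrt{2}\right)} = -5378 - - \frac{3}{2 - 4 i \sqrt{2}} = -5378 + \frac{3}{2 - 4 i \sqrt{2}}$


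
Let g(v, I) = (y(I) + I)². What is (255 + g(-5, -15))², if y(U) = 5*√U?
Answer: -326475 - 31500*I*√15 ≈ -3.2648e+5 - 1.22e+5*I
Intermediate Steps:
g(v, I) = (I + 5*√I)² (g(v, I) = (5*√I + I)² = (I + 5*√I)²)
(255 + g(-5, -15))² = (255 + (-15 + 5*√(-15))²)² = (255 + (-15 + 5*(I*√15))²)² = (255 + (-15 + 5*I*√15)²)²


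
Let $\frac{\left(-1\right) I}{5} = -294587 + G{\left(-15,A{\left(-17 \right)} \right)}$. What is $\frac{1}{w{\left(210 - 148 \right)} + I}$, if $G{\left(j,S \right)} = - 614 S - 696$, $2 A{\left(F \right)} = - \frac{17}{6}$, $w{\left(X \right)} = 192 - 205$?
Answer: $\frac{6}{8832317} \approx 6.7932 \cdot 10^{-7}$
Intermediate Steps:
$w{\left(X \right)} = -13$ ($w{\left(X \right)} = 192 - 205 = -13$)
$A{\left(F \right)} = - \frac{17}{12}$ ($A{\left(F \right)} = \frac{\left(-17\right) \frac{1}{6}}{2} = \frac{1}{2} \left(- \frac{17}{6}\right) = - \frac{17}{12}$)
$G{\left(j,S \right)} = -696 - 614 S$
$I = \frac{8832395}{6}$ ($I = - 5 \left(-294587 - - \frac{1043}{6}\right) = - 5 \left(-294587 + \left(-696 + \frac{5219}{6}\right)\right) = - 5 \left(-294587 + \frac{1043}{6}\right) = \left(-5\right) \left(- \frac{1766479}{6}\right) = \frac{8832395}{6} \approx 1.4721 \cdot 10^{6}$)
$\frac{1}{w{\left(210 - 148 \right)} + I} = \frac{1}{-13 + \frac{8832395}{6}} = \frac{1}{\frac{8832317}{6}} = \frac{6}{8832317}$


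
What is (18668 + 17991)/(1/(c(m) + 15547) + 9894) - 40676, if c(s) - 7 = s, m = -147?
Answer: -6199956871471/152436859 ≈ -40672.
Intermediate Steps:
c(s) = 7 + s
(18668 + 17991)/(1/(c(m) + 15547) + 9894) - 40676 = (18668 + 17991)/(1/((7 - 147) + 15547) + 9894) - 40676 = 36659/(1/(-140 + 15547) + 9894) - 40676 = 36659/(1/15407 + 9894) - 40676 = 36659/(152436859/15407) - 40676 = 36659*(15407/152436859) - 40676 = 564805213/152436859 - 40676 = -6199956871471/152436859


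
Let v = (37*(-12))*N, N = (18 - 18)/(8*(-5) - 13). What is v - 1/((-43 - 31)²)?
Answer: -1/5476 ≈ -0.00018262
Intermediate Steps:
N = 0 (N = 0/(-40 - 13) = 0/(-53) = 0*(-1/53) = 0)
v = 0 (v = (37*(-12))*0 = -444*0 = 0)
v - 1/((-43 - 31)²) = 0 - 1/((-43 - 31)²) = 0 - 1/((-74)²) = 0 - 1/5476 = -1/5476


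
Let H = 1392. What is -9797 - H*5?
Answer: -16757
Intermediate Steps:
-9797 - H*5 = -9797 - 1392*5 = -9797 - 1*6960 = -9797 - 6960 = -16757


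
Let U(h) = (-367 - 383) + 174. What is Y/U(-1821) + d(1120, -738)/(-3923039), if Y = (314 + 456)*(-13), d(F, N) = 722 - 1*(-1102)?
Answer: 19634284883/1129835232 ≈ 17.378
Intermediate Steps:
U(h) = -576 (U(h) = -750 + 174 = -576)
d(F, N) = 1824 (d(F, N) = 722 + 1102 = 1824)
Y = -10010 (Y = 770*(-13) = -10010)
Y/U(-1821) + d(1120, -738)/(-3923039) = -10010/(-576) + 1824/(-3923039) = -10010*(-1/576) + 1824*(-1/3923039) = 5005/288 - 1824/3923039 = 19634284883/1129835232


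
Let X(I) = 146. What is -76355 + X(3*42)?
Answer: -76209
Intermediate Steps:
-76355 + X(3*42) = -76355 + 146 = -76209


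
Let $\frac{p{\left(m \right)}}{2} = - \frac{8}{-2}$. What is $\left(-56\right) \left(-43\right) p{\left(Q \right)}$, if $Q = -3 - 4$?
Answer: $19264$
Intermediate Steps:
$Q = -7$ ($Q = -3 - 4 = -7$)
$p{\left(m \right)} = 8$ ($p{\left(m \right)} = 2 \left(- \frac{8}{-2}\right) = 2 \left(\left(-8\right) \left(- \frac{1}{2}\right)\right) = 2 \cdot 4 = 8$)
$\left(-56\right) \left(-43\right) p{\left(Q \right)} = \left(-56\right) \left(-43\right) 8 = 2408 \cdot 8 = 19264$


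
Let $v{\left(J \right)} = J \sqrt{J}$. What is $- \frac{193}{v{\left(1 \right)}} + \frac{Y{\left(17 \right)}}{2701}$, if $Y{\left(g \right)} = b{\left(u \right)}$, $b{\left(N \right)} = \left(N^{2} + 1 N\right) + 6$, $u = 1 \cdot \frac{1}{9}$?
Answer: $- \frac{42224237}{218781} \approx -193.0$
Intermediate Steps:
$v{\left(J \right)} = J^{\frac{3}{2}}$
$u = \frac{1}{9}$ ($u = 1 \cdot \frac{1}{9} = \frac{1}{9} \approx 0.11111$)
$b{\left(N \right)} = 6 + N + N^{2}$ ($b{\left(N \right)} = \left(N^{2} + N\right) + 6 = \left(N + N^{2}\right) + 6 = 6 + N + N^{2}$)
$Y{\left(g \right)} = \frac{496}{81}$ ($Y{\left(g \right)} = 6 + \frac{1}{9} + \left(\frac{1}{9}\right)^{2} = 6 + \frac{1}{9} + \frac{1}{81} = \frac{496}{81}$)
$- \frac{193}{v{\left(1 \right)}} + \frac{Y{\left(17 \right)}}{2701} = - \frac{193}{1^{\frac{3}{2}}} + \frac{496}{81 \cdot 2701} = - \frac{193}{1} + \frac{496}{81} \cdot \frac{1}{2701} = \left(-193\right) 1 + \frac{496}{218781} = -193 + \frac{496}{218781} = - \frac{42224237}{218781}$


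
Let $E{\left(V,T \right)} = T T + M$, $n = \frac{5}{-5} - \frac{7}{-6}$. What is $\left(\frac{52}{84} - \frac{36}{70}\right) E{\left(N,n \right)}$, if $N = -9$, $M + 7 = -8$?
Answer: $- \frac{847}{540} \approx -1.5685$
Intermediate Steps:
$M = -15$ ($M = -7 - 8 = -15$)
$n = \frac{1}{6}$ ($n = 5 \left(- \frac{1}{5}\right) - - \frac{7}{6} = -1 + \frac{7}{6} = \frac{1}{6} \approx 0.16667$)
$E{\left(V,T \right)} = -15 + T^{2}$ ($E{\left(V,T \right)} = T T - 15 = T^{2} - 15 = -15 + T^{2}$)
$\left(\frac{52}{84} - \frac{36}{70}\right) E{\left(N,n \right)} = \left(\frac{52}{84} - \frac{36}{70}\right) \left(-15 + \left(\frac{1}{6}\right)^{2}\right) = \left(52 \cdot \frac{1}{84} - \frac{18}{35}\right) \left(-15 + \frac{1}{36}\right) = \left(\frac{13}{21} - \frac{18}{35}\right) \left(- \frac{539}{36}\right) = \frac{11}{105} \left(- \frac{539}{36}\right) = - \frac{847}{540}$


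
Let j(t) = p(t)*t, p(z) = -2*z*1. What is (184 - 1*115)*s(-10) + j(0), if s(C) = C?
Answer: -690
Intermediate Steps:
p(z) = -2*z
j(t) = -2*t² (j(t) = (-2*t)*t = -2*t²)
(184 - 1*115)*s(-10) + j(0) = (184 - 1*115)*(-10) - 2*0² = (184 - 115)*(-10) - 2*0 = 69*(-10) + 0 = -690 + 0 = -690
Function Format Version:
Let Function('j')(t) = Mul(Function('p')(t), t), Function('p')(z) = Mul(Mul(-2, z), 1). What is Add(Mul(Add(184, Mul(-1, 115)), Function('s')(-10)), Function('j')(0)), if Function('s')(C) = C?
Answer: -690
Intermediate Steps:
Function('p')(z) = Mul(-2, z)
Function('j')(t) = Mul(-2, Pow(t, 2)) (Function('j')(t) = Mul(Mul(-2, t), t) = Mul(-2, Pow(t, 2)))
Add(Mul(Add(184, Mul(-1, 115)), Function('s')(-10)), Function('j')(0)) = Add(Mul(Add(184, Mul(-1, 115)), -10), Mul(-2, Pow(0, 2))) = Add(Mul(Add(184, -115), -10), Mul(-2, 0)) = Add(Mul(69, -10), 0) = Add(-690, 0) = -690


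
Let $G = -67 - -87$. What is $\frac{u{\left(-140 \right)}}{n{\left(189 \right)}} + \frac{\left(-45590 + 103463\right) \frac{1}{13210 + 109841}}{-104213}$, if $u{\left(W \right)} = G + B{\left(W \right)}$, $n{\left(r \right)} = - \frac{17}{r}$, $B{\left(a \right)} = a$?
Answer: $\frac{96945764476333}{72666578557} \approx 1334.1$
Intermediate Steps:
$G = 20$ ($G = -67 + 87 = 20$)
$u{\left(W \right)} = 20 + W$
$\frac{u{\left(-140 \right)}}{n{\left(189 \right)}} + \frac{\left(-45590 + 103463\right) \frac{1}{13210 + 109841}}{-104213} = \frac{20 - 140}{\left(-17\right) \frac{1}{189}} + \frac{\left(-45590 + 103463\right) \frac{1}{13210 + 109841}}{-104213} = - \frac{120}{\left(-17\right) \frac{1}{189}} + \frac{57873}{123051} \left(- \frac{1}{104213}\right) = - \frac{120}{- \frac{17}{189}} + 57873 \cdot \frac{1}{123051} \left(- \frac{1}{104213}\right) = \left(-120\right) \left(- \frac{189}{17}\right) + \frac{19291}{41017} \left(- \frac{1}{104213}\right) = \frac{22680}{17} - \frac{19291}{4274504621} = \frac{96945764476333}{72666578557}$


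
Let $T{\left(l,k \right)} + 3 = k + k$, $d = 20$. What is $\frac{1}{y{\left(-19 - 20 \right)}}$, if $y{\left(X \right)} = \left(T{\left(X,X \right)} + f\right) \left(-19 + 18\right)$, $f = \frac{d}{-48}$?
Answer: $\frac{12}{977} \approx 0.012282$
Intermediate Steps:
$f = - \frac{5}{12}$ ($f = \frac{20}{-48} = 20 \left(- \frac{1}{48}\right) = - \frac{5}{12} \approx -0.41667$)
$T{\left(l,k \right)} = -3 + 2 k$ ($T{\left(l,k \right)} = -3 + \left(k + k\right) = -3 + 2 k$)
$y{\left(X \right)} = \frac{41}{12} - 2 X$ ($y{\left(X \right)} = \left(\left(-3 + 2 X\right) - \frac{5}{12}\right) \left(-19 + 18\right) = \left(- \frac{41}{12} + 2 X\right) \left(-1\right) = \frac{41}{12} - 2 X$)
$\frac{1}{y{\left(-19 - 20 \right)}} = \frac{1}{\frac{41}{12} - 2 \left(-19 - 20\right)} = \frac{1}{\frac{41}{12} - -78} = \frac{1}{\frac{41}{12} + 78} = \frac{1}{\frac{977}{12}} = \frac{12}{977}$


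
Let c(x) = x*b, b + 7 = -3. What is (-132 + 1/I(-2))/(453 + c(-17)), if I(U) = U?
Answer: -265/1246 ≈ -0.21268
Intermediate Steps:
b = -10 (b = -7 - 3 = -10)
c(x) = -10*x (c(x) = x*(-10) = -10*x)
(-132 + 1/I(-2))/(453 + c(-17)) = (-132 + 1/(-2))/(453 - 10*(-17)) = (-132 - ½)/(453 + 170) = -265/2/623 = -265/2*1/623 = -265/1246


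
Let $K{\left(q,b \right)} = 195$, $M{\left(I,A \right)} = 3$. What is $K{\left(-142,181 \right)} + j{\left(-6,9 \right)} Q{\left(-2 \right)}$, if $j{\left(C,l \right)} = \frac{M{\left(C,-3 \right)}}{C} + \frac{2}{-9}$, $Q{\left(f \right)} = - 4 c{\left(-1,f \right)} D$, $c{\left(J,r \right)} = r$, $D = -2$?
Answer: $\frac{1859}{9} \approx 206.56$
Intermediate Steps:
$Q{\left(f \right)} = 8 f$ ($Q{\left(f \right)} = - 4 f \left(-2\right) = 8 f$)
$j{\left(C,l \right)} = - \frac{2}{9} + \frac{3}{C}$ ($j{\left(C,l \right)} = \frac{3}{C} + \frac{2}{-9} = \frac{3}{C} + 2 \left(- \frac{1}{9}\right) = \frac{3}{C} - \frac{2}{9} = - \frac{2}{9} + \frac{3}{C}$)
$K{\left(-142,181 \right)} + j{\left(-6,9 \right)} Q{\left(-2 \right)} = 195 + \left(- \frac{2}{9} + \frac{3}{-6}\right) 8 \left(-2\right) = 195 + \left(- \frac{2}{9} + 3 \left(- \frac{1}{6}\right)\right) \left(-16\right) = 195 + \left(- \frac{2}{9} - \frac{1}{2}\right) \left(-16\right) = 195 - - \frac{104}{9} = 195 + \frac{104}{9} = \frac{1859}{9}$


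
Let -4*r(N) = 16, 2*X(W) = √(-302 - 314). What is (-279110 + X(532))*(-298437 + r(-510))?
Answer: 83297867510 - 298441*I*√154 ≈ 8.3298e+10 - 3.7036e+6*I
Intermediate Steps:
X(W) = I*√154 (X(W) = √(-302 - 314)/2 = √(-616)/2 = (2*I*√154)/2 = I*√154)
r(N) = -4 (r(N) = -¼*16 = -4)
(-279110 + X(532))*(-298437 + r(-510)) = (-279110 + I*√154)*(-298437 - 4) = (-279110 + I*√154)*(-298441) = 83297867510 - 298441*I*√154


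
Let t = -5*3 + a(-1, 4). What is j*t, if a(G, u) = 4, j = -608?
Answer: 6688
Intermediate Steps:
t = -11 (t = -5*3 + 4 = -15 + 4 = -11)
j*t = -608*(-11) = 6688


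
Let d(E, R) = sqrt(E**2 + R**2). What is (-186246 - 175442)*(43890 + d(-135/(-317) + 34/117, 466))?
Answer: -15874486320 - 361688*sqrt(298719179633005)/37089 ≈ -1.6043e+10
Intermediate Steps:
(-186246 - 175442)*(43890 + d(-135/(-317) + 34/117, 466)) = (-186246 - 175442)*(43890 + sqrt((-135/(-317) + 34/117)**2 + 466**2)) = -361688*(43890 + sqrt((-135*(-1/317) + 34*(1/117))**2 + 217156)) = -361688*(43890 + sqrt((135/317 + 34/117)**2 + 217156)) = -361688*(43890 + sqrt((26573/37089)**2 + 217156)) = -361688*(43890 + sqrt(706124329/1375593921 + 217156)) = -361688*(43890 + sqrt(298719179633005/1375593921)) = -361688*(43890 + sqrt(298719179633005)/37089) = -15874486320 - 361688*sqrt(298719179633005)/37089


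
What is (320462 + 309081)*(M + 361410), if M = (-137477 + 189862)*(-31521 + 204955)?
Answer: 5719839779414500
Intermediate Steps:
M = 9085340090 (M = 52385*173434 = 9085340090)
(320462 + 309081)*(M + 361410) = (320462 + 309081)*(9085340090 + 361410) = 629543*9085701500 = 5719839779414500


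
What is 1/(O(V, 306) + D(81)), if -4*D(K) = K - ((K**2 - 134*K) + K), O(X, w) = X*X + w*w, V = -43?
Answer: 4/377647 ≈ 1.0592e-5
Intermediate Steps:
O(X, w) = X**2 + w**2
D(K) = -67*K/2 + K**2/4 (D(K) = -(K - ((K**2 - 134*K) + K))/4 = -(K - (K**2 - 133*K))/4 = -(K + (-K**2 + 133*K))/4 = -(-K**2 + 134*K)/4 = -67*K/2 + K**2/4)
1/(O(V, 306) + D(81)) = 1/(((-43)**2 + 306**2) + (1/4)*81*(-134 + 81)) = 1/((1849 + 93636) + (1/4)*81*(-53)) = 1/(95485 - 4293/4) = 1/(377647/4) = 4/377647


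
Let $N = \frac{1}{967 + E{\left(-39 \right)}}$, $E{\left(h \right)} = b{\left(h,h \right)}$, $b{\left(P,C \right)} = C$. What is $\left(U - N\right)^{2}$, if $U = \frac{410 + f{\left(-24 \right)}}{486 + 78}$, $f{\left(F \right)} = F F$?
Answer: $\frac{52262989321}{17121199104} \approx 3.0525$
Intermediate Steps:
$f{\left(F \right)} = F^{2}$
$E{\left(h \right)} = h$
$U = \frac{493}{282}$ ($U = \frac{410 + \left(-24\right)^{2}}{486 + 78} = \frac{410 + 576}{564} = 986 \cdot \frac{1}{564} = \frac{493}{282} \approx 1.7482$)
$N = \frac{1}{928}$ ($N = \frac{1}{967 - 39} = \frac{1}{928} \approx 0.0010776$)
$\left(U - N\right)^{2} = \left(\frac{493}{282} - \frac{1}{928}\right)^{2} = \left(\frac{228611}{130848}\right)^{2} = \frac{52262989321}{17121199104}$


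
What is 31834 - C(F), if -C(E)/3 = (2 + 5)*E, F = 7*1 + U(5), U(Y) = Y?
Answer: 32086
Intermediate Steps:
F = 12 (F = 7*1 + 5 = 7 + 5 = 12)
C(E) = -21*E (C(E) = -3*(2 + 5)*E = -21*E)
31834 - C(F) = 31834 - (-21)*12 = 31834 - 1*(-252) = 31834 + 252 = 32086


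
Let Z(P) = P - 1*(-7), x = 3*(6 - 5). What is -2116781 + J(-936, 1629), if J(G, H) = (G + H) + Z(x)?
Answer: -2116078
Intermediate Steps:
x = 3 (x = 3*1 = 3)
Z(P) = 7 + P (Z(P) = P + 7 = 7 + P)
J(G, H) = 10 + G + H (J(G, H) = (G + H) + (7 + 3) = (G + H) + 10 = 10 + G + H)
-2116781 + J(-936, 1629) = -2116781 + (10 - 936 + 1629) = -2116781 + 703 = -2116078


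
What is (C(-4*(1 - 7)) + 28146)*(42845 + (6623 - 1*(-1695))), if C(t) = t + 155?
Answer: 1449191975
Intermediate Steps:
C(t) = 155 + t
(C(-4*(1 - 7)) + 28146)*(42845 + (6623 - 1*(-1695))) = ((155 - 4*(1 - 7)) + 28146)*(42845 + (6623 - 1*(-1695))) = ((155 - 4*(-6)) + 28146)*(42845 + (6623 + 1695)) = ((155 + 24) + 28146)*(42845 + 8318) = (179 + 28146)*51163 = 28325*51163 = 1449191975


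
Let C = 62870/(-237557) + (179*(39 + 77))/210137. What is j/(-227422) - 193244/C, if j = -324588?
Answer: 548465599858277670152/470688470385731 ≈ 1.1652e+6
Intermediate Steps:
C = -8278679642/49919515309 (C = 62870*(-1/237557) + (179*116)*(1/210137) = -62870/237557 + 20764*(1/210137) = -62870/237557 + 20764/210137 = -8278679642/49919515309 ≈ -0.16584)
j/(-227422) - 193244/C = -324588/(-227422) - 193244/(-8278679642/49919515309) = -324588*(-1/227422) - 193244*(-49919515309/8278679642) = 162294/113711 + 4823323408186198/4139339821 = 548465599858277670152/470688470385731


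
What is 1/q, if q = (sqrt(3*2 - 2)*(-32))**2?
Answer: 1/4096 ≈ 0.00024414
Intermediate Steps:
q = 4096 (q = (sqrt(6 - 2)*(-32))**2 = (sqrt(4)*(-32))**2 = (2*(-32))**2 = (-64)**2 = 4096)
1/q = 1/4096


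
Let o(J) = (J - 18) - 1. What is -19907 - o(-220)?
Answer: -19668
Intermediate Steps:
o(J) = -19 + J (o(J) = (-18 + J) - 1 = -19 + J)
-19907 - o(-220) = -19907 - (-19 - 220) = -19907 - 1*(-239) = -19907 + 239 = -19668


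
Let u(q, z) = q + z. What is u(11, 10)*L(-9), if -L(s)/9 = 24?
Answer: -4536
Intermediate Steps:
L(s) = -216 (L(s) = -9*24 = -216)
u(11, 10)*L(-9) = (11 + 10)*(-216) = 21*(-216) = -4536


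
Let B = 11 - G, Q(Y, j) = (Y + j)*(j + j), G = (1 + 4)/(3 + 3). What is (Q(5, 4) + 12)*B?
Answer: 854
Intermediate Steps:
G = 5/6 ≈ 0.83333
Q(Y, j) = 2*j*(Y + j) (Q(Y, j) = (Y + j)*(2*j) = 2*j*(Y + j))
B = 61/6 (B = 11 - 1*5/6 = 11 - 5/6 = 61/6 ≈ 10.167)
(Q(5, 4) + 12)*B = (2*4*(5 + 4) + 12)*(61/6) = (2*4*9 + 12)*(61/6) = (72 + 12)*(61/6) = 84*(61/6) = 854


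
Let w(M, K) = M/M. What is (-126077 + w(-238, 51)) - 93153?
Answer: -219229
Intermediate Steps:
w(M, K) = 1
(-126077 + w(-238, 51)) - 93153 = (-126077 + 1) - 93153 = -126076 - 93153 = -219229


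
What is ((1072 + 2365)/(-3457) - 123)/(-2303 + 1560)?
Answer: 428648/2568551 ≈ 0.16688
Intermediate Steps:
((1072 + 2365)/(-3457) - 123)/(-2303 + 1560) = (3437*(-1/3457) - 123)/(-743) = (-3437/3457 - 123)*(-1/743) = -428648/3457*(-1/743) = 428648/2568551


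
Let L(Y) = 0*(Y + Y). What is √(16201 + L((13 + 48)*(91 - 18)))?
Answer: √16201 ≈ 127.28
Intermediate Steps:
L(Y) = 0 (L(Y) = 0*(2*Y) = 0)
√(16201 + L((13 + 48)*(91 - 18))) = √(16201 + 0) = √16201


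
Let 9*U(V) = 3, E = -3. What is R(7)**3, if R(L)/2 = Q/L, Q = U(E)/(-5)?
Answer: -8/1157625 ≈ -6.9107e-6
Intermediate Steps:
U(V) = 1/3 (U(V) = (1/9)*3 = 1/3)
Q = -1/15 (Q = (1/3)/(-5) = (1/3)*(-1/5) = -1/15 ≈ -0.066667)
R(L) = -2/(15*L) (R(L) = 2*(-1/(15*L)) = -2/(15*L))
R(7)**3 = (-2/15/7)**3 = (-2/15*1/7)**3 = (-2/105)**3 = -8/1157625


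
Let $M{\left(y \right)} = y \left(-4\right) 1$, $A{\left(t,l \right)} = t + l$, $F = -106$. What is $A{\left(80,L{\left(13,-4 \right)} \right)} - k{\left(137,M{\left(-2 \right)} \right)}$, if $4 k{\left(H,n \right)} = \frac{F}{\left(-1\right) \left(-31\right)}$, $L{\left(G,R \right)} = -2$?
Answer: $\frac{4889}{62} \approx 78.855$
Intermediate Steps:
$A{\left(t,l \right)} = l + t$
$M{\left(y \right)} = - 4 y$ ($M{\left(y \right)} = - 4 y 1 = - 4 y$)
$k{\left(H,n \right)} = - \frac{53}{62}$ ($k{\left(H,n \right)} = \frac{\left(-106\right) \frac{1}{\left(-1\right) \left(-31\right)}}{4} = \frac{\left(-106\right) \frac{1}{31}}{4} = \frac{1}{4} \left(- \frac{106}{31}\right) = - \frac{53}{62}$)
$A{\left(80,L{\left(13,-4 \right)} \right)} - k{\left(137,M{\left(-2 \right)} \right)} = \left(-2 + 80\right) - - \frac{53}{62} = 78 + \frac{53}{62} = \frac{4889}{62}$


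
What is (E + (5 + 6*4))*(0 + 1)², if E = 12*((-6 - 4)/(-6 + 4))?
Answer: 89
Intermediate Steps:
E = 60 (E = 12*(-10/(-2)) = 12*(-10*(-½)) = 12*5 = 60)
(E + (5 + 6*4))*(0 + 1)² = (60 + (5 + 6*4))*(0 + 1)² = (60 + (5 + 24))*1² = (60 + 29)*1 = 89*1 = 89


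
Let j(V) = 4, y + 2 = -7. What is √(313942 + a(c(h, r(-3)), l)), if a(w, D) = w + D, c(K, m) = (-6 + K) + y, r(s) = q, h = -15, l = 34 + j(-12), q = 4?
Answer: 5*√12558 ≈ 560.31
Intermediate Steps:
y = -9 (y = -2 - 7 = -9)
l = 38 (l = 34 + 4 = 38)
r(s) = 4
c(K, m) = -15 + K (c(K, m) = (-6 + K) - 9 = -15 + K)
a(w, D) = D + w
√(313942 + a(c(h, r(-3)), l)) = √(313942 + (38 + (-15 - 15))) = √(313942 + (38 - 30)) = √(313942 + 8) = √313950 = 5*√12558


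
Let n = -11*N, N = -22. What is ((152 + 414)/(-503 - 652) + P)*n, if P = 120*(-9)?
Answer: -27455252/105 ≈ -2.6148e+5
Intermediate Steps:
P = -1080
n = 242 (n = -11*(-22) = 242)
((152 + 414)/(-503 - 652) + P)*n = ((152 + 414)/(-503 - 652) - 1080)*242 = (566/(-1155) - 1080)*242 = (566*(-1/1155) - 1080)*242 = (-566/1155 - 1080)*242 = -1247966/1155*242 = -27455252/105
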